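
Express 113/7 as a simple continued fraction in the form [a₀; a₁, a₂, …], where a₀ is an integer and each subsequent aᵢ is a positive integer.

[16; 7]

Apply division with remainder until the remainder is 0:
⌊113/7⌋ = 16, remainder 1
⌊7/1⌋ = 7, remainder 0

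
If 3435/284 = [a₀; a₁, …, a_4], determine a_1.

10

⌊3435/284⌋ = 12, remainder 27
⌊284/27⌋ = 10, remainder 14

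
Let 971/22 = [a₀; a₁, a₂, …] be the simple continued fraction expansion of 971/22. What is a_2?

3

Run the Euclidean algorithm, recording each quotient:
971 ÷ 22 → quotient 44, remainder 3
22 ÷ 3 → quotient 7, remainder 1
3 ÷ 1 → quotient 3, remainder 0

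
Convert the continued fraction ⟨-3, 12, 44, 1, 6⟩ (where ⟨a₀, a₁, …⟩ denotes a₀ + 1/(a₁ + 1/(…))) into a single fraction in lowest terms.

Start with 6.
1 + 1/(6/1) = 1 + 1/6 = 7/6
44 + 1/(7/6) = 44 + 6/7 = 314/7
12 + 1/(314/7) = 12 + 7/314 = 3775/314
-3 + 1/(3775/314) = -3 + 314/3775 = -11011/3775

-11011/3775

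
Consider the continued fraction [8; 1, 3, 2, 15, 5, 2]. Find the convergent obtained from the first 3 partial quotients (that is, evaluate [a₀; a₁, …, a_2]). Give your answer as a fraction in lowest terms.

35/4

Start with 3.
1 + 1/(3/1) = 1 + 1/3 = 4/3
8 + 1/(4/3) = 8 + 3/4 = 35/4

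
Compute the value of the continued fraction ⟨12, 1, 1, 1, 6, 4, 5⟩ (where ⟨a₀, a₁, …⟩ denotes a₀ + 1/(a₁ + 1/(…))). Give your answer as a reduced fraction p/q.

Work from the innermost term outward:
Start with 5.
4 + 1/(5/1) = 4 + 1/5 = 21/5
6 + 1/(21/5) = 6 + 5/21 = 131/21
1 + 1/(131/21) = 1 + 21/131 = 152/131
1 + 1/(152/131) = 1 + 131/152 = 283/152
1 + 1/(283/152) = 1 + 152/283 = 435/283
12 + 1/(435/283) = 12 + 283/435 = 5503/435

5503/435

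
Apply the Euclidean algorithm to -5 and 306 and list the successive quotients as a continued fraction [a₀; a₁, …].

⌊-5/306⌋ = -1, remainder 301
⌊306/301⌋ = 1, remainder 5
⌊301/5⌋ = 60, remainder 1
⌊5/1⌋ = 5, remainder 0

[-1; 1, 60, 5]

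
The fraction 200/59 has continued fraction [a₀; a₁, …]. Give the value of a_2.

200 = 3·59 + 23, so a_0 = 3
59 = 2·23 + 13, so a_1 = 2
23 = 1·13 + 10, so a_2 = 1

1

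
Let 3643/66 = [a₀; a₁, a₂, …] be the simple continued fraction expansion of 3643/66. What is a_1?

⌊3643/66⌋ = 55, remainder 13
⌊66/13⌋ = 5, remainder 1

5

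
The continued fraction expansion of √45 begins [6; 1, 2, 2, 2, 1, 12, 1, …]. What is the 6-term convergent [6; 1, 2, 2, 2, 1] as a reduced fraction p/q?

161/24

a_0 = 6: 6/1
a_1 = 1: 7/1
a_2 = 2: 20/3
a_3 = 2: 47/7
a_4 = 2: 114/17
a_5 = 1: 161/24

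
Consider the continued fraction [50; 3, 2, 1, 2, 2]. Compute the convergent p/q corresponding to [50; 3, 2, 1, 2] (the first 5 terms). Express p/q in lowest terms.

1358/27

Use the convergent recurrence hₖ = aₖ·hₖ₋₁ + hₖ₋₂ (and likewise for the denominators kₖ):
a_0 = 50: 50/1
a_1 = 3: 151/3
a_2 = 2: 352/7
a_3 = 1: 503/10
a_4 = 2: 1358/27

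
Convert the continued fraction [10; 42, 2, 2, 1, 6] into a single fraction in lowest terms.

19987/1994

Work from the innermost term outward:
Start with 6.
1 + 1/(6/1) = 1 + 1/6 = 7/6
2 + 1/(7/6) = 2 + 6/7 = 20/7
2 + 1/(20/7) = 2 + 7/20 = 47/20
42 + 1/(47/20) = 42 + 20/47 = 1994/47
10 + 1/(1994/47) = 10 + 47/1994 = 19987/1994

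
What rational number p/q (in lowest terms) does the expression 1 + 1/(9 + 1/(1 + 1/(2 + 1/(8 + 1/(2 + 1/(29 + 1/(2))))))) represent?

33928/30751

Build up convergents one term at a time:
a_0 = 1: 1/1
a_1 = 9: 10/9
a_2 = 1: 11/10
a_3 = 2: 32/29
a_4 = 8: 267/242
a_5 = 2: 566/513
a_6 = 29: 16681/15119
a_7 = 2: 33928/30751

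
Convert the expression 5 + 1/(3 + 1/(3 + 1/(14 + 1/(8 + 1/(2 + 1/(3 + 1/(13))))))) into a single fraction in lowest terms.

599201/113042

Collapse the nested fraction from the inside out:
Start with 13.
3 + 1/(13/1) = 3 + 1/13 = 40/13
2 + 1/(40/13) = 2 + 13/40 = 93/40
8 + 1/(93/40) = 8 + 40/93 = 784/93
14 + 1/(784/93) = 14 + 93/784 = 11069/784
3 + 1/(11069/784) = 3 + 784/11069 = 33991/11069
3 + 1/(33991/11069) = 3 + 11069/33991 = 113042/33991
5 + 1/(113042/33991) = 5 + 33991/113042 = 599201/113042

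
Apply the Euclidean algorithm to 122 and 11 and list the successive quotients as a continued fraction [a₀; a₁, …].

Run the Euclidean algorithm, recording each quotient:
⌊122/11⌋ = 11, remainder 1
⌊11/1⌋ = 11, remainder 0

[11; 11]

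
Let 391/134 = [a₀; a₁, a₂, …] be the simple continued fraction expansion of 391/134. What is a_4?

391 ÷ 134 → quotient 2, remainder 123
134 ÷ 123 → quotient 1, remainder 11
123 ÷ 11 → quotient 11, remainder 2
11 ÷ 2 → quotient 5, remainder 1
2 ÷ 1 → quotient 2, remainder 0

2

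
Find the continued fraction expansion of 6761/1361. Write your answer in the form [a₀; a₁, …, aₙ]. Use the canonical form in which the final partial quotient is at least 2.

[4; 1, 29, 1, 13, 1, 2]

Repeatedly divide and take the remainder:
6761 = 4·1361 + 1317, so a_0 = 4
1361 = 1·1317 + 44, so a_1 = 1
1317 = 29·44 + 41, so a_2 = 29
44 = 1·41 + 3, so a_3 = 1
41 = 13·3 + 2, so a_4 = 13
3 = 1·2 + 1, so a_5 = 1
2 = 2·1 + 0, so a_6 = 2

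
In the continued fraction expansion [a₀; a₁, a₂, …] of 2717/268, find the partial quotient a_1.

Repeatedly divide and take the remainder:
⌊2717/268⌋ = 10, remainder 37
⌊268/37⌋ = 7, remainder 9

7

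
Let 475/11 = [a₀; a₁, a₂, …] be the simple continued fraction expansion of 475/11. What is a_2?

2

475 = 43·11 + 2, so a_0 = 43
11 = 5·2 + 1, so a_1 = 5
2 = 2·1 + 0, so a_2 = 2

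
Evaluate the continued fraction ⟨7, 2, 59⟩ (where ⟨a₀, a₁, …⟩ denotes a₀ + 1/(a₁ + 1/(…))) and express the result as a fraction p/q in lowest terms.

Start with 59.
2 + 1/(59/1) = 2 + 1/59 = 119/59
7 + 1/(119/59) = 7 + 59/119 = 892/119

892/119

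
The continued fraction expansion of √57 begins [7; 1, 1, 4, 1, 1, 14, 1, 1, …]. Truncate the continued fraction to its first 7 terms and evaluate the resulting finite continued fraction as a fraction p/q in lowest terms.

Start with 14.
1 + 1/(14/1) = 1 + 1/14 = 15/14
1 + 1/(15/14) = 1 + 14/15 = 29/15
4 + 1/(29/15) = 4 + 15/29 = 131/29
1 + 1/(131/29) = 1 + 29/131 = 160/131
1 + 1/(160/131) = 1 + 131/160 = 291/160
7 + 1/(291/160) = 7 + 160/291 = 2197/291

2197/291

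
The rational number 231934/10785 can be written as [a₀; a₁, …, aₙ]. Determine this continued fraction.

[21; 1, 1, 47, 4, 1, 1, 12]

Repeatedly divide and take the remainder:
⌊231934/10785⌋ = 21, remainder 5449
⌊10785/5449⌋ = 1, remainder 5336
⌊5449/5336⌋ = 1, remainder 113
⌊5336/113⌋ = 47, remainder 25
⌊113/25⌋ = 4, remainder 13
⌊25/13⌋ = 1, remainder 12
⌊13/12⌋ = 1, remainder 1
⌊12/1⌋ = 12, remainder 0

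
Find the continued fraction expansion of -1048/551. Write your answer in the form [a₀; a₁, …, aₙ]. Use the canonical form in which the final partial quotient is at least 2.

Run the Euclidean algorithm, recording each quotient:
⌊-1048/551⌋ = -2, remainder 54
⌊551/54⌋ = 10, remainder 11
⌊54/11⌋ = 4, remainder 10
⌊11/10⌋ = 1, remainder 1
⌊10/1⌋ = 10, remainder 0

[-2; 10, 4, 1, 10]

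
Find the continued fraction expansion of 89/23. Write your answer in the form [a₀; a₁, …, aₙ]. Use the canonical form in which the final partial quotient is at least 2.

[3; 1, 6, 1, 2]

Repeatedly divide and take the remainder:
89 ÷ 23 → quotient 3, remainder 20
23 ÷ 20 → quotient 1, remainder 3
20 ÷ 3 → quotient 6, remainder 2
3 ÷ 2 → quotient 1, remainder 1
2 ÷ 1 → quotient 2, remainder 0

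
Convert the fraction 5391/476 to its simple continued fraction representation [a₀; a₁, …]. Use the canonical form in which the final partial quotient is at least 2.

5391 ÷ 476 → quotient 11, remainder 155
476 ÷ 155 → quotient 3, remainder 11
155 ÷ 11 → quotient 14, remainder 1
11 ÷ 1 → quotient 11, remainder 0

[11; 3, 14, 11]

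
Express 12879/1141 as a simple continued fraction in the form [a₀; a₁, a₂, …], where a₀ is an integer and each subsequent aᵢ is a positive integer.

[11; 3, 2, 11, 4, 1, 2]

12879 ÷ 1141 → quotient 11, remainder 328
1141 ÷ 328 → quotient 3, remainder 157
328 ÷ 157 → quotient 2, remainder 14
157 ÷ 14 → quotient 11, remainder 3
14 ÷ 3 → quotient 4, remainder 2
3 ÷ 2 → quotient 1, remainder 1
2 ÷ 1 → quotient 2, remainder 0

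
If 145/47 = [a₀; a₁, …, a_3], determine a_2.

1

145 = 3·47 + 4, so a_0 = 3
47 = 11·4 + 3, so a_1 = 11
4 = 1·3 + 1, so a_2 = 1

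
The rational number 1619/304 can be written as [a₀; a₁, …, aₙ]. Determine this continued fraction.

[5; 3, 14, 7]

1619 ÷ 304 → quotient 5, remainder 99
304 ÷ 99 → quotient 3, remainder 7
99 ÷ 7 → quotient 14, remainder 1
7 ÷ 1 → quotient 7, remainder 0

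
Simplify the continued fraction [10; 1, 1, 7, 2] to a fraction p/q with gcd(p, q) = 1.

337/32

a_0 = 10: 10/1
a_1 = 1: 11/1
a_2 = 1: 21/2
a_3 = 7: 158/15
a_4 = 2: 337/32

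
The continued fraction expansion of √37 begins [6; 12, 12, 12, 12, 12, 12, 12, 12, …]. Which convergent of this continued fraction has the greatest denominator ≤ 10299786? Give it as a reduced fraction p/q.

List convergents until the denominator exceeds the bound:
a_0 = 6: 6/1  (≤ bound)
a_1 = 12: 73/12  (≤ bound)
a_2 = 12: 882/145  (≤ bound)
a_3 = 12: 10657/1752  (≤ bound)
a_4 = 12: 128766/21169  (≤ bound)
a_5 = 12: 1555849/255780  (≤ bound)
a_6 = 12: 18798954/3090529  (≤ bound)
a_7 = 12: 227143297/37342128  (> 10299786, stop)

18798954/3090529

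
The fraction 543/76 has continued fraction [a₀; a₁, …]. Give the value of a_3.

10

Apply division with remainder until the remainder is 0:
543 = 7·76 + 11, so a_0 = 7
76 = 6·11 + 10, so a_1 = 6
11 = 1·10 + 1, so a_2 = 1
10 = 10·1 + 0, so a_3 = 10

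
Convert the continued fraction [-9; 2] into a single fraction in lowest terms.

Build up convergents one term at a time:
a_0 = -9: -9/1
a_1 = 2: -17/2

-17/2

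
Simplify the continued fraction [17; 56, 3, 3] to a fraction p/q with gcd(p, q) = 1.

a_0 = 17: 17/1
a_1 = 56: 953/56
a_2 = 3: 2876/169
a_3 = 3: 9581/563

9581/563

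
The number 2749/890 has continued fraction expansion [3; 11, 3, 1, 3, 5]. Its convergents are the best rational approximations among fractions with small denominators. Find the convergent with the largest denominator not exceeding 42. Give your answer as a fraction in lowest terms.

List convergents until the denominator exceeds the bound:
a_0 = 3: 3/1  (≤ bound)
a_1 = 11: 34/11  (≤ bound)
a_2 = 3: 105/34  (≤ bound)
a_3 = 1: 139/45  (> 42, stop)

105/34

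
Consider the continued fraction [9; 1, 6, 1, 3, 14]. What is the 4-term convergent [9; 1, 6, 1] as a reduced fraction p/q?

Work from the innermost term outward:
Start with 1.
6 + 1/(1/1) = 6 + 1/1 = 7/1
1 + 1/(7/1) = 1 + 1/7 = 8/7
9 + 1/(8/7) = 9 + 7/8 = 79/8

79/8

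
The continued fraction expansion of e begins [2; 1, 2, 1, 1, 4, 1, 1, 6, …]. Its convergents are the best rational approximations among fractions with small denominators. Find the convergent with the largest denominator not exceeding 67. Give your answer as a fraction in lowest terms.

List convergents until the denominator exceeds the bound:
a_0 = 2: 2/1  (≤ bound)
a_1 = 1: 3/1  (≤ bound)
a_2 = 2: 8/3  (≤ bound)
a_3 = 1: 11/4  (≤ bound)
a_4 = 1: 19/7  (≤ bound)
a_5 = 4: 87/32  (≤ bound)
a_6 = 1: 106/39  (≤ bound)
a_7 = 1: 193/71  (> 67, stop)

106/39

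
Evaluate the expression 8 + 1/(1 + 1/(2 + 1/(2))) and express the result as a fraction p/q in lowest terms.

61/7

Start with 2.
2 + 1/(2/1) = 2 + 1/2 = 5/2
1 + 1/(5/2) = 1 + 2/5 = 7/5
8 + 1/(7/5) = 8 + 5/7 = 61/7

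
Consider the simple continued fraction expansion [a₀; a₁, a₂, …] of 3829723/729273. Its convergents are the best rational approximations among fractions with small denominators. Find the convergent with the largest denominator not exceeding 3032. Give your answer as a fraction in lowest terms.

10130/1929

a_0 = 5: 5/1  (≤ bound)
a_1 = 3: 16/3  (≤ bound)
a_2 = 1: 21/4  (≤ bound)
a_3 = 43: 919/175  (≤ bound)
a_4 = 11: 10130/1929  (≤ bound)
a_5 = 2: 21179/4033  (> 3032, stop)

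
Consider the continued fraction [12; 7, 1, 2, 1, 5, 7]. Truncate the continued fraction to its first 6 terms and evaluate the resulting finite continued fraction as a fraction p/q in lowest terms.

2159/178

Work from the innermost term outward:
Start with 5.
1 + 1/(5/1) = 1 + 1/5 = 6/5
2 + 1/(6/5) = 2 + 5/6 = 17/6
1 + 1/(17/6) = 1 + 6/17 = 23/17
7 + 1/(23/17) = 7 + 17/23 = 178/23
12 + 1/(178/23) = 12 + 23/178 = 2159/178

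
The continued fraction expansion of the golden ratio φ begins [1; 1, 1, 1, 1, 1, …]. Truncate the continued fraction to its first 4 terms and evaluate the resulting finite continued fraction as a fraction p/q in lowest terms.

5/3

Start with 1.
1 + 1/(1/1) = 1 + 1/1 = 2/1
1 + 1/(2/1) = 1 + 1/2 = 3/2
1 + 1/(3/2) = 1 + 2/3 = 5/3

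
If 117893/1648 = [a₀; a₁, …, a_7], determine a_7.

2

117893 = 71·1648 + 885, so a_0 = 71
1648 = 1·885 + 763, so a_1 = 1
885 = 1·763 + 122, so a_2 = 1
763 = 6·122 + 31, so a_3 = 6
122 = 3·31 + 29, so a_4 = 3
31 = 1·29 + 2, so a_5 = 1
29 = 14·2 + 1, so a_6 = 14
2 = 2·1 + 0, so a_7 = 2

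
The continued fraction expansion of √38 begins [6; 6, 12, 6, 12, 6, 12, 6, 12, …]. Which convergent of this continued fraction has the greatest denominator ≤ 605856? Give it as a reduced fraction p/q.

2463306/399601

a_0 = 6: 6/1  (≤ bound)
a_1 = 6: 37/6  (≤ bound)
a_2 = 12: 450/73  (≤ bound)
a_3 = 6: 2737/444  (≤ bound)
a_4 = 12: 33294/5401  (≤ bound)
a_5 = 6: 202501/32850  (≤ bound)
a_6 = 12: 2463306/399601  (≤ bound)
a_7 = 6: 14982337/2430456  (> 605856, stop)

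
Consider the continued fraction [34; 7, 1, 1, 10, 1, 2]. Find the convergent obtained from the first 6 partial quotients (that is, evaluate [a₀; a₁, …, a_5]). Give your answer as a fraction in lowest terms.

Collapse the nested fraction from the inside out:
Start with 1.
10 + 1/(1/1) = 10 + 1/1 = 11/1
1 + 1/(11/1) = 1 + 1/11 = 12/11
1 + 1/(12/11) = 1 + 11/12 = 23/12
7 + 1/(23/12) = 7 + 12/23 = 173/23
34 + 1/(173/23) = 34 + 23/173 = 5905/173

5905/173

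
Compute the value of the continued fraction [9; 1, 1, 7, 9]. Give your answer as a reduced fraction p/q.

1306/137

Start with 9.
7 + 1/(9/1) = 7 + 1/9 = 64/9
1 + 1/(64/9) = 1 + 9/64 = 73/64
1 + 1/(73/64) = 1 + 64/73 = 137/73
9 + 1/(137/73) = 9 + 73/137 = 1306/137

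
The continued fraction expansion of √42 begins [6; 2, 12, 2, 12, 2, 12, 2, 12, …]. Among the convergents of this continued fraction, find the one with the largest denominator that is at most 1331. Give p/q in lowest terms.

a_0 = 6: 6/1  (≤ bound)
a_1 = 2: 13/2  (≤ bound)
a_2 = 12: 162/25  (≤ bound)
a_3 = 2: 337/52  (≤ bound)
a_4 = 12: 4206/649  (≤ bound)
a_5 = 2: 8749/1350  (> 1331, stop)

4206/649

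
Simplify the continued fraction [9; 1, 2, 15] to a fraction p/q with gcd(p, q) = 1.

445/46

Build up convergents one term at a time:
a_0 = 9: 9/1
a_1 = 1: 10/1
a_2 = 2: 29/3
a_3 = 15: 445/46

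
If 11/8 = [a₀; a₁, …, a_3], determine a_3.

Run the Euclidean algorithm, recording each quotient:
11 = 1·8 + 3, so a_0 = 1
8 = 2·3 + 2, so a_1 = 2
3 = 1·2 + 1, so a_2 = 1
2 = 2·1 + 0, so a_3 = 2

2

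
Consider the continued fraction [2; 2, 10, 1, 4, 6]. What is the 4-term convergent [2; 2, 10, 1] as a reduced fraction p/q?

57/23

Work from the innermost term outward:
Start with 1.
10 + 1/(1/1) = 10 + 1/1 = 11/1
2 + 1/(11/1) = 2 + 1/11 = 23/11
2 + 1/(23/11) = 2 + 11/23 = 57/23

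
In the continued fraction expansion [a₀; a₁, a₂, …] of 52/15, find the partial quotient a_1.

⌊52/15⌋ = 3, remainder 7
⌊15/7⌋ = 2, remainder 1

2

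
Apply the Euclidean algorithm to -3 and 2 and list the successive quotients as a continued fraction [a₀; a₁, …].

-3 ÷ 2 → quotient -2, remainder 1
2 ÷ 1 → quotient 2, remainder 0

[-2; 2]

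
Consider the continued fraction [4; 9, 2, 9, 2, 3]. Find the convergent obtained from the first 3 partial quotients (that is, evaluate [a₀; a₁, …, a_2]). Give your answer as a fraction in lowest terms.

78/19

Start with 2.
9 + 1/(2/1) = 9 + 1/2 = 19/2
4 + 1/(19/2) = 4 + 2/19 = 78/19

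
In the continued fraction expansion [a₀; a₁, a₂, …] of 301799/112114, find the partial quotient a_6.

⌊301799/112114⌋ = 2, remainder 77571
⌊112114/77571⌋ = 1, remainder 34543
⌊77571/34543⌋ = 2, remainder 8485
⌊34543/8485⌋ = 4, remainder 603
⌊8485/603⌋ = 14, remainder 43
⌊603/43⌋ = 14, remainder 1
⌊43/1⌋ = 43, remainder 0

43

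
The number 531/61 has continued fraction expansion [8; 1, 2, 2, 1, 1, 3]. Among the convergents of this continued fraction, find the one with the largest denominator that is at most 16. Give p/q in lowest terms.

List convergents until the denominator exceeds the bound:
a_0 = 8: 8/1  (≤ bound)
a_1 = 1: 9/1  (≤ bound)
a_2 = 2: 26/3  (≤ bound)
a_3 = 2: 61/7  (≤ bound)
a_4 = 1: 87/10  (≤ bound)
a_5 = 1: 148/17  (> 16, stop)

87/10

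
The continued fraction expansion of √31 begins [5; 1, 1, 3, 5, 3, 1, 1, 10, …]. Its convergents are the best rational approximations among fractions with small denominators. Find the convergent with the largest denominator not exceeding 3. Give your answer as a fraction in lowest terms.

11/2

a_0 = 5: 5/1  (≤ bound)
a_1 = 1: 6/1  (≤ bound)
a_2 = 1: 11/2  (≤ bound)
a_3 = 3: 39/7  (> 3, stop)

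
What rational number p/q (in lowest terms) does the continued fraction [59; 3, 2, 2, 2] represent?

Compute successive convergents:
a_0 = 59: 59/1
a_1 = 3: 178/3
a_2 = 2: 415/7
a_3 = 2: 1008/17
a_4 = 2: 2431/41

2431/41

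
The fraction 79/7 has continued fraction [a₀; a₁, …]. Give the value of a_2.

2

79 ÷ 7 → quotient 11, remainder 2
7 ÷ 2 → quotient 3, remainder 1
2 ÷ 1 → quotient 2, remainder 0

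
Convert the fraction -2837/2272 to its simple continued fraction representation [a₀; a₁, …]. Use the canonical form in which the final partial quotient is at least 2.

[-2; 1, 3, 47, 12]

Apply division with remainder until the remainder is 0:
⌊-2837/2272⌋ = -2, remainder 1707
⌊2272/1707⌋ = 1, remainder 565
⌊1707/565⌋ = 3, remainder 12
⌊565/12⌋ = 47, remainder 1
⌊12/1⌋ = 12, remainder 0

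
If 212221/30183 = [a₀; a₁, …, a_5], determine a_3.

7

Apply division with remainder until the remainder is 0:
212221 = 7·30183 + 940, so a_0 = 7
30183 = 32·940 + 103, so a_1 = 32
940 = 9·103 + 13, so a_2 = 9
103 = 7·13 + 12, so a_3 = 7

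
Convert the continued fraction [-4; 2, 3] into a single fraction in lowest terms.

-25/7

Starting at the tail and folding back:
Start with 3.
2 + 1/(3/1) = 2 + 1/3 = 7/3
-4 + 1/(7/3) = -4 + 3/7 = -25/7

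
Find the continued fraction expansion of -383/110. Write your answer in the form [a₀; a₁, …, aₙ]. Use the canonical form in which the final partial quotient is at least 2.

[-4; 1, 1, 13, 4]

Repeatedly divide and take the remainder:
-383 = -4·110 + 57, so a_0 = -4
110 = 1·57 + 53, so a_1 = 1
57 = 1·53 + 4, so a_2 = 1
53 = 13·4 + 1, so a_3 = 13
4 = 4·1 + 0, so a_4 = 4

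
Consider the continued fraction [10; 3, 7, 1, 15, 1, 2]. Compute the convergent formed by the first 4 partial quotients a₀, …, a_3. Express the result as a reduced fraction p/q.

258/25

Start with 1.
7 + 1/(1/1) = 7 + 1/1 = 8/1
3 + 1/(8/1) = 3 + 1/8 = 25/8
10 + 1/(25/8) = 10 + 8/25 = 258/25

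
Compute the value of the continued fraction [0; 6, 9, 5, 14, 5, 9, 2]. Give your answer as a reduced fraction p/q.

64215/392272

a_0 = 0: 0/1
a_1 = 6: 1/6
a_2 = 9: 9/55
a_3 = 5: 46/281
a_4 = 14: 653/3989
a_5 = 5: 3311/20226
a_6 = 9: 30452/186023
a_7 = 2: 64215/392272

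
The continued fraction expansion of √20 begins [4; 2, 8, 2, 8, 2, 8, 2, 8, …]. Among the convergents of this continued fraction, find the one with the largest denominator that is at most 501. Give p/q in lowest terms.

1364/305

List convergents until the denominator exceeds the bound:
a_0 = 4: 4/1  (≤ bound)
a_1 = 2: 9/2  (≤ bound)
a_2 = 8: 76/17  (≤ bound)
a_3 = 2: 161/36  (≤ bound)
a_4 = 8: 1364/305  (≤ bound)
a_5 = 2: 2889/646  (> 501, stop)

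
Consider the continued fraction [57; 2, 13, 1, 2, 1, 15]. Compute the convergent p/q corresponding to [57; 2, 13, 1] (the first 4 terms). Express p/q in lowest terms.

Start with 1.
13 + 1/(1/1) = 13 + 1/1 = 14/1
2 + 1/(14/1) = 2 + 1/14 = 29/14
57 + 1/(29/14) = 57 + 14/29 = 1667/29

1667/29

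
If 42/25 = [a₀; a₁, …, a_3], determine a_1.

1

42 ÷ 25 → quotient 1, remainder 17
25 ÷ 17 → quotient 1, remainder 8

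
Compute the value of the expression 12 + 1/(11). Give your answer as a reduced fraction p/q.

Start with 11.
12 + 1/(11/1) = 12 + 1/11 = 133/11

133/11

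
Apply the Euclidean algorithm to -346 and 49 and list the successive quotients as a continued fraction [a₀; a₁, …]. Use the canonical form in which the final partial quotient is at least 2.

Run the Euclidean algorithm, recording each quotient:
⌊-346/49⌋ = -8, remainder 46
⌊49/46⌋ = 1, remainder 3
⌊46/3⌋ = 15, remainder 1
⌊3/1⌋ = 3, remainder 0

[-8; 1, 15, 3]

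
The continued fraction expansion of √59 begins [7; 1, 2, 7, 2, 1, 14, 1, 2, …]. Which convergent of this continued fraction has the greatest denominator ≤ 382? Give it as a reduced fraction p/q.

List convergents until the denominator exceeds the bound:
a_0 = 7: 7/1  (≤ bound)
a_1 = 1: 8/1  (≤ bound)
a_2 = 2: 23/3  (≤ bound)
a_3 = 7: 169/22  (≤ bound)
a_4 = 2: 361/47  (≤ bound)
a_5 = 1: 530/69  (≤ bound)
a_6 = 14: 7781/1013  (> 382, stop)

530/69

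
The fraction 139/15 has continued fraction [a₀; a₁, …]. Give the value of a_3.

3

Apply division with remainder until the remainder is 0:
139 = 9·15 + 4, so a_0 = 9
15 = 3·4 + 3, so a_1 = 3
4 = 1·3 + 1, so a_2 = 1
3 = 3·1 + 0, so a_3 = 3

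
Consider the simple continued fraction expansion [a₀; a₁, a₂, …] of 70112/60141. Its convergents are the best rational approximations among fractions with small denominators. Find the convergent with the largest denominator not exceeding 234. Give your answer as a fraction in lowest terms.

225/193

a_0 = 1: 1/1  (≤ bound)
a_1 = 6: 7/6  (≤ bound)
a_2 = 31: 218/187  (≤ bound)
a_3 = 1: 225/193  (≤ bound)
a_4 = 1: 443/380  (> 234, stop)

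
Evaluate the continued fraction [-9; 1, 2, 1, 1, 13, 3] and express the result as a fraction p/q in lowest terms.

Work from the innermost term outward:
Start with 3.
13 + 1/(3/1) = 13 + 1/3 = 40/3
1 + 1/(40/3) = 1 + 3/40 = 43/40
1 + 1/(43/40) = 1 + 40/43 = 83/43
2 + 1/(83/43) = 2 + 43/83 = 209/83
1 + 1/(209/83) = 1 + 83/209 = 292/209
-9 + 1/(292/209) = -9 + 209/292 = -2419/292

-2419/292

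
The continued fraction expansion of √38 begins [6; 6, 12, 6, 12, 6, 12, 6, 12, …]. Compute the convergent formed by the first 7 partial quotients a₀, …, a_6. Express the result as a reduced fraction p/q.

Start with 12.
6 + 1/(12/1) = 6 + 1/12 = 73/12
12 + 1/(73/12) = 12 + 12/73 = 888/73
6 + 1/(888/73) = 6 + 73/888 = 5401/888
12 + 1/(5401/888) = 12 + 888/5401 = 65700/5401
6 + 1/(65700/5401) = 6 + 5401/65700 = 399601/65700
6 + 1/(399601/65700) = 6 + 65700/399601 = 2463306/399601

2463306/399601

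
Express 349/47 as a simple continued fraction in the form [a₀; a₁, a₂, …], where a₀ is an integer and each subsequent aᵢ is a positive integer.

Apply division with remainder until the remainder is 0:
349 = 7·47 + 20, so a_0 = 7
47 = 2·20 + 7, so a_1 = 2
20 = 2·7 + 6, so a_2 = 2
7 = 1·6 + 1, so a_3 = 1
6 = 6·1 + 0, so a_4 = 6

[7; 2, 2, 1, 6]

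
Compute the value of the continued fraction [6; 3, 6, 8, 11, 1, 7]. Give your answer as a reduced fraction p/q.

93965/14877

Start with 7.
1 + 1/(7/1) = 1 + 1/7 = 8/7
11 + 1/(8/7) = 11 + 7/8 = 95/8
8 + 1/(95/8) = 8 + 8/95 = 768/95
6 + 1/(768/95) = 6 + 95/768 = 4703/768
3 + 1/(4703/768) = 3 + 768/4703 = 14877/4703
6 + 1/(14877/4703) = 6 + 4703/14877 = 93965/14877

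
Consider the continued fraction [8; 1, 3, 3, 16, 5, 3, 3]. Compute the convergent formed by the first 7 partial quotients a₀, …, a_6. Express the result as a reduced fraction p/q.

30086/3431

Starting at the tail and folding back:
Start with 3.
5 + 1/(3/1) = 5 + 1/3 = 16/3
16 + 1/(16/3) = 16 + 3/16 = 259/16
3 + 1/(259/16) = 3 + 16/259 = 793/259
3 + 1/(793/259) = 3 + 259/793 = 2638/793
1 + 1/(2638/793) = 1 + 793/2638 = 3431/2638
8 + 1/(3431/2638) = 8 + 2638/3431 = 30086/3431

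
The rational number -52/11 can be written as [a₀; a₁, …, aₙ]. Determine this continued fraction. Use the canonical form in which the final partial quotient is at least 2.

Run the Euclidean algorithm, recording each quotient:
⌊-52/11⌋ = -5, remainder 3
⌊11/3⌋ = 3, remainder 2
⌊3/2⌋ = 1, remainder 1
⌊2/1⌋ = 2, remainder 0

[-5; 3, 1, 2]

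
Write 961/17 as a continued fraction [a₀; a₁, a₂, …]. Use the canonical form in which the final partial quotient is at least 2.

[56; 1, 1, 8]

⌊961/17⌋ = 56, remainder 9
⌊17/9⌋ = 1, remainder 8
⌊9/8⌋ = 1, remainder 1
⌊8/1⌋ = 8, remainder 0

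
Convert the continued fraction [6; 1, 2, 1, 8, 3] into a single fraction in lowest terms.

735/109

Start with 3.
8 + 1/(3/1) = 8 + 1/3 = 25/3
1 + 1/(25/3) = 1 + 3/25 = 28/25
2 + 1/(28/25) = 2 + 25/28 = 81/28
1 + 1/(81/28) = 1 + 28/81 = 109/81
6 + 1/(109/81) = 6 + 81/109 = 735/109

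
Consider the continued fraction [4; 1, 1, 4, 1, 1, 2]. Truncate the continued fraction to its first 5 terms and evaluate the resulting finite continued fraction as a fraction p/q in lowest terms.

Work from the innermost term outward:
Start with 1.
4 + 1/(1/1) = 4 + 1/1 = 5/1
1 + 1/(5/1) = 1 + 1/5 = 6/5
1 + 1/(6/5) = 1 + 5/6 = 11/6
4 + 1/(11/6) = 4 + 6/11 = 50/11

50/11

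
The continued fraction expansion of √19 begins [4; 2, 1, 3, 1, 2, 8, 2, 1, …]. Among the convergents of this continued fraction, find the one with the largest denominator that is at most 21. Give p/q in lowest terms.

61/14

a_0 = 4: 4/1  (≤ bound)
a_1 = 2: 9/2  (≤ bound)
a_2 = 1: 13/3  (≤ bound)
a_3 = 3: 48/11  (≤ bound)
a_4 = 1: 61/14  (≤ bound)
a_5 = 2: 170/39  (> 21, stop)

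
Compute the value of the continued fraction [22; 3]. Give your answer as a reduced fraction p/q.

a_0 = 22: 22/1
a_1 = 3: 67/3

67/3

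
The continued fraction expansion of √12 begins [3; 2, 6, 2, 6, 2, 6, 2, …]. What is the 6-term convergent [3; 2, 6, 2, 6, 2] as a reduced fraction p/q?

a_0 = 3: 3/1
a_1 = 2: 7/2
a_2 = 6: 45/13
a_3 = 2: 97/28
a_4 = 6: 627/181
a_5 = 2: 1351/390

1351/390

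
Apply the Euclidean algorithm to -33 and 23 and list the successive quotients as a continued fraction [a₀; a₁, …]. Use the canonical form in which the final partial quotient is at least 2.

Repeatedly divide and take the remainder:
-33 ÷ 23 → quotient -2, remainder 13
23 ÷ 13 → quotient 1, remainder 10
13 ÷ 10 → quotient 1, remainder 3
10 ÷ 3 → quotient 3, remainder 1
3 ÷ 1 → quotient 3, remainder 0

[-2; 1, 1, 3, 3]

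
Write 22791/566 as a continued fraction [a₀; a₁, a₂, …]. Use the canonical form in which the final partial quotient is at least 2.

[40; 3, 1, 2, 1, 37]

⌊22791/566⌋ = 40, remainder 151
⌊566/151⌋ = 3, remainder 113
⌊151/113⌋ = 1, remainder 38
⌊113/38⌋ = 2, remainder 37
⌊38/37⌋ = 1, remainder 1
⌊37/1⌋ = 37, remainder 0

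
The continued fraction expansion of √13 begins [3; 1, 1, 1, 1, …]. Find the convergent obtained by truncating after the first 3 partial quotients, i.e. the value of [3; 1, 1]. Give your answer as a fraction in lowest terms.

7/2

Start with 1.
1 + 1/(1/1) = 1 + 1/1 = 2/1
3 + 1/(2/1) = 3 + 1/2 = 7/2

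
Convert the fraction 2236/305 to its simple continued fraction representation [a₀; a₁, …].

⌊2236/305⌋ = 7, remainder 101
⌊305/101⌋ = 3, remainder 2
⌊101/2⌋ = 50, remainder 1
⌊2/1⌋ = 2, remainder 0

[7; 3, 50, 2]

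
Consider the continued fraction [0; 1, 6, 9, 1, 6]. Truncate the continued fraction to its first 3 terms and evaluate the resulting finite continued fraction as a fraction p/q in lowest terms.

Start with 6.
1 + 1/(6/1) = 1 + 1/6 = 7/6
0 + 1/(7/6) = 0 + 6/7 = 6/7

6/7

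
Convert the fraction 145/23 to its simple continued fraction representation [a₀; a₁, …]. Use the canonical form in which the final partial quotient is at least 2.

Run the Euclidean algorithm, recording each quotient:
⌊145/23⌋ = 6, remainder 7
⌊23/7⌋ = 3, remainder 2
⌊7/2⌋ = 3, remainder 1
⌊2/1⌋ = 2, remainder 0

[6; 3, 3, 2]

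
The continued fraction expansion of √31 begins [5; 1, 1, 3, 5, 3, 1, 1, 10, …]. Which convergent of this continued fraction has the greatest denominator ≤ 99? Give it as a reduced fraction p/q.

206/37

a_0 = 5: 5/1  (≤ bound)
a_1 = 1: 6/1  (≤ bound)
a_2 = 1: 11/2  (≤ bound)
a_3 = 3: 39/7  (≤ bound)
a_4 = 5: 206/37  (≤ bound)
a_5 = 3: 657/118  (> 99, stop)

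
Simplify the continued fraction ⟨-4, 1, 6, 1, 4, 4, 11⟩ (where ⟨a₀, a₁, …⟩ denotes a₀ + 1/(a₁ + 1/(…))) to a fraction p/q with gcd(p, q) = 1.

-5765/1843

Use the convergent recurrence hₖ = aₖ·hₖ₋₁ + hₖ₋₂ (and likewise for the denominators kₖ):
a_0 = -4: -4/1
a_1 = 1: -3/1
a_2 = 6: -22/7
a_3 = 1: -25/8
a_4 = 4: -122/39
a_5 = 4: -513/164
a_6 = 11: -5765/1843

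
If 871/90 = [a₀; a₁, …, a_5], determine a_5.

2

Repeatedly divide and take the remainder:
871 ÷ 90 → quotient 9, remainder 61
90 ÷ 61 → quotient 1, remainder 29
61 ÷ 29 → quotient 2, remainder 3
29 ÷ 3 → quotient 9, remainder 2
3 ÷ 2 → quotient 1, remainder 1
2 ÷ 1 → quotient 2, remainder 0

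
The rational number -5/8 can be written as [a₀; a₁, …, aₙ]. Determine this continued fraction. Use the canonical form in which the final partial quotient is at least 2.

[-1; 2, 1, 2]

Apply division with remainder until the remainder is 0:
-5 ÷ 8 → quotient -1, remainder 3
8 ÷ 3 → quotient 2, remainder 2
3 ÷ 2 → quotient 1, remainder 1
2 ÷ 1 → quotient 2, remainder 0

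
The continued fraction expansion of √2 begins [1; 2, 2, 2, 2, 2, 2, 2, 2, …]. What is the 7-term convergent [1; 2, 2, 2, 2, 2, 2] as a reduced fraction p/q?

Start with 2.
2 + 1/(2/1) = 2 + 1/2 = 5/2
2 + 1/(5/2) = 2 + 2/5 = 12/5
2 + 1/(12/5) = 2 + 5/12 = 29/12
2 + 1/(29/12) = 2 + 12/29 = 70/29
2 + 1/(70/29) = 2 + 29/70 = 169/70
1 + 1/(169/70) = 1 + 70/169 = 239/169

239/169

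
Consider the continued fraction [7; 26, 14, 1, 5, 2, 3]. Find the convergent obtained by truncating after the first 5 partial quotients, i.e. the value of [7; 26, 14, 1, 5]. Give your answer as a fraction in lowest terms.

Start with 5.
1 + 1/(5/1) = 1 + 1/5 = 6/5
14 + 1/(6/5) = 14 + 5/6 = 89/6
26 + 1/(89/6) = 26 + 6/89 = 2320/89
7 + 1/(2320/89) = 7 + 89/2320 = 16329/2320

16329/2320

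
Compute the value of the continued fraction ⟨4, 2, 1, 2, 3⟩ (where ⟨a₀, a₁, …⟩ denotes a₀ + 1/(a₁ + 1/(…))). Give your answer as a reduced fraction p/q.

Build up convergents one term at a time:
a_0 = 4: 4/1
a_1 = 2: 9/2
a_2 = 1: 13/3
a_3 = 2: 35/8
a_4 = 3: 118/27

118/27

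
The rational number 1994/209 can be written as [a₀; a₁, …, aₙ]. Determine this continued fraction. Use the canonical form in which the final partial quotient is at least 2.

1994 ÷ 209 → quotient 9, remainder 113
209 ÷ 113 → quotient 1, remainder 96
113 ÷ 96 → quotient 1, remainder 17
96 ÷ 17 → quotient 5, remainder 11
17 ÷ 11 → quotient 1, remainder 6
11 ÷ 6 → quotient 1, remainder 5
6 ÷ 5 → quotient 1, remainder 1
5 ÷ 1 → quotient 5, remainder 0

[9; 1, 1, 5, 1, 1, 1, 5]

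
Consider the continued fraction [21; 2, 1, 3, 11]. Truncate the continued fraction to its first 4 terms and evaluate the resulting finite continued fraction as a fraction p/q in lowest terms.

235/11

a_0 = 21: 21/1
a_1 = 2: 43/2
a_2 = 1: 64/3
a_3 = 3: 235/11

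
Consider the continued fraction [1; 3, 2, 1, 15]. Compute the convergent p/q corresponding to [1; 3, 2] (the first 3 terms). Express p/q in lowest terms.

9/7

Start with 2.
3 + 1/(2/1) = 3 + 1/2 = 7/2
1 + 1/(7/2) = 1 + 2/7 = 9/7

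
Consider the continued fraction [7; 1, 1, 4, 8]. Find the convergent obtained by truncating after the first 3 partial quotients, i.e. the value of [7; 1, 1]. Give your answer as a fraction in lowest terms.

15/2

a_0 = 7: 7/1
a_1 = 1: 8/1
a_2 = 1: 15/2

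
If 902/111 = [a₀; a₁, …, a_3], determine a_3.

902 = 8·111 + 14, so a_0 = 8
111 = 7·14 + 13, so a_1 = 7
14 = 1·13 + 1, so a_2 = 1
13 = 13·1 + 0, so a_3 = 13

13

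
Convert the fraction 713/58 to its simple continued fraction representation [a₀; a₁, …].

713 ÷ 58 → quotient 12, remainder 17
58 ÷ 17 → quotient 3, remainder 7
17 ÷ 7 → quotient 2, remainder 3
7 ÷ 3 → quotient 2, remainder 1
3 ÷ 1 → quotient 3, remainder 0

[12; 3, 2, 2, 3]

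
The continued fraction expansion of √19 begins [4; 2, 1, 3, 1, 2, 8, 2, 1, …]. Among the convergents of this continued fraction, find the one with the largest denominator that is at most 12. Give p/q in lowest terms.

a_0 = 4: 4/1  (≤ bound)
a_1 = 2: 9/2  (≤ bound)
a_2 = 1: 13/3  (≤ bound)
a_3 = 3: 48/11  (≤ bound)
a_4 = 1: 61/14  (> 12, stop)

48/11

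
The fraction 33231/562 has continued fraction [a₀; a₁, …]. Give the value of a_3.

Repeatedly divide and take the remainder:
33231 = 59·562 + 73, so a_0 = 59
562 = 7·73 + 51, so a_1 = 7
73 = 1·51 + 22, so a_2 = 1
51 = 2·22 + 7, so a_3 = 2

2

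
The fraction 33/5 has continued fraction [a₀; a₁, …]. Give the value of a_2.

33 = 6·5 + 3, so a_0 = 6
5 = 1·3 + 2, so a_1 = 1
3 = 1·2 + 1, so a_2 = 1

1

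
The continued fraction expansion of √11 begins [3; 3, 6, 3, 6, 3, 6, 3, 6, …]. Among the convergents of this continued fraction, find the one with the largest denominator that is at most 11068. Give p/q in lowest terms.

List convergents until the denominator exceeds the bound:
a_0 = 3: 3/1  (≤ bound)
a_1 = 3: 10/3  (≤ bound)
a_2 = 6: 63/19  (≤ bound)
a_3 = 3: 199/60  (≤ bound)
a_4 = 6: 1257/379  (≤ bound)
a_5 = 3: 3970/1197  (≤ bound)
a_6 = 6: 25077/7561  (≤ bound)
a_7 = 3: 79201/23880  (> 11068, stop)

25077/7561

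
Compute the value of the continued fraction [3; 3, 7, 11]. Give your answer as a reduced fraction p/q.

813/245

Work from the innermost term outward:
Start with 11.
7 + 1/(11/1) = 7 + 1/11 = 78/11
3 + 1/(78/11) = 3 + 11/78 = 245/78
3 + 1/(245/78) = 3 + 78/245 = 813/245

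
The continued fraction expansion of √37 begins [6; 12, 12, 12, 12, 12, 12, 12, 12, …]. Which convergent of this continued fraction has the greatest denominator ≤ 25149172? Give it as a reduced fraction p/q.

18798954/3090529

a_0 = 6: 6/1  (≤ bound)
a_1 = 12: 73/12  (≤ bound)
a_2 = 12: 882/145  (≤ bound)
a_3 = 12: 10657/1752  (≤ bound)
a_4 = 12: 128766/21169  (≤ bound)
a_5 = 12: 1555849/255780  (≤ bound)
a_6 = 12: 18798954/3090529  (≤ bound)
a_7 = 12: 227143297/37342128  (> 25149172, stop)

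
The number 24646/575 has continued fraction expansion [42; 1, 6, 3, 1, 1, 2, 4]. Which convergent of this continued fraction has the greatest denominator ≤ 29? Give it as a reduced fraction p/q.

1243/29

a_0 = 42: 42/1  (≤ bound)
a_1 = 1: 43/1  (≤ bound)
a_2 = 6: 300/7  (≤ bound)
a_3 = 3: 943/22  (≤ bound)
a_4 = 1: 1243/29  (≤ bound)
a_5 = 1: 2186/51  (> 29, stop)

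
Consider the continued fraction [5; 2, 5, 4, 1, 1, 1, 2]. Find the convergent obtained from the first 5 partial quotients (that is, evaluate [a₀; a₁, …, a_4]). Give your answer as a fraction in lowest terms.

Start with 1.
4 + 1/(1/1) = 4 + 1/1 = 5/1
5 + 1/(5/1) = 5 + 1/5 = 26/5
2 + 1/(26/5) = 2 + 5/26 = 57/26
5 + 1/(57/26) = 5 + 26/57 = 311/57

311/57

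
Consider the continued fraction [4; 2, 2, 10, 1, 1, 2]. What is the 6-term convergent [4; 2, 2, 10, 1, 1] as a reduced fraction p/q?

480/109

Work from the innermost term outward:
Start with 1.
1 + 1/(1/1) = 1 + 1/1 = 2/1
10 + 1/(2/1) = 10 + 1/2 = 21/2
2 + 1/(21/2) = 2 + 2/21 = 44/21
2 + 1/(44/21) = 2 + 21/44 = 109/44
4 + 1/(109/44) = 4 + 44/109 = 480/109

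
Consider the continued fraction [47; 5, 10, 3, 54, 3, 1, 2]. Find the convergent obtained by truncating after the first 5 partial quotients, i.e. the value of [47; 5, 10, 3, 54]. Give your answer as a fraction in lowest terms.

Start with 54.
3 + 1/(54/1) = 3 + 1/54 = 163/54
10 + 1/(163/54) = 10 + 54/163 = 1684/163
5 + 1/(1684/163) = 5 + 163/1684 = 8583/1684
47 + 1/(8583/1684) = 47 + 1684/8583 = 405085/8583

405085/8583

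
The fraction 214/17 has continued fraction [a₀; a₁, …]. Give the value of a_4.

⌊214/17⌋ = 12, remainder 10
⌊17/10⌋ = 1, remainder 7
⌊10/7⌋ = 1, remainder 3
⌊7/3⌋ = 2, remainder 1
⌊3/1⌋ = 3, remainder 0

3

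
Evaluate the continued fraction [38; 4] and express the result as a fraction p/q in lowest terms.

a_0 = 38: 38/1
a_1 = 4: 153/4

153/4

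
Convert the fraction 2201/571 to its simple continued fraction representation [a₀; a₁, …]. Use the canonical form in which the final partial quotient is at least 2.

⌊2201/571⌋ = 3, remainder 488
⌊571/488⌋ = 1, remainder 83
⌊488/83⌋ = 5, remainder 73
⌊83/73⌋ = 1, remainder 10
⌊73/10⌋ = 7, remainder 3
⌊10/3⌋ = 3, remainder 1
⌊3/1⌋ = 3, remainder 0

[3; 1, 5, 1, 7, 3, 3]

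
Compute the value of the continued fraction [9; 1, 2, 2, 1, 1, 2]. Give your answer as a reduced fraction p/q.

427/44

Collapse the nested fraction from the inside out:
Start with 2.
1 + 1/(2/1) = 1 + 1/2 = 3/2
1 + 1/(3/2) = 1 + 2/3 = 5/3
2 + 1/(5/3) = 2 + 3/5 = 13/5
2 + 1/(13/5) = 2 + 5/13 = 31/13
1 + 1/(31/13) = 1 + 13/31 = 44/31
9 + 1/(44/31) = 9 + 31/44 = 427/44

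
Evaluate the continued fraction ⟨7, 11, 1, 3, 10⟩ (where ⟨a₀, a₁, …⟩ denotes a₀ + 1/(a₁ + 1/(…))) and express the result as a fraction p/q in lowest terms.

3415/482

a_0 = 7: 7/1
a_1 = 11: 78/11
a_2 = 1: 85/12
a_3 = 3: 333/47
a_4 = 10: 3415/482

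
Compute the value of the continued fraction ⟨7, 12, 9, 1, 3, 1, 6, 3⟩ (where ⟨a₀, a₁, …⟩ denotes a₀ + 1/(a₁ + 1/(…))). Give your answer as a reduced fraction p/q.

Start with 3.
6 + 1/(3/1) = 6 + 1/3 = 19/3
1 + 1/(19/3) = 1 + 3/19 = 22/19
3 + 1/(22/19) = 3 + 19/22 = 85/22
1 + 1/(85/22) = 1 + 22/85 = 107/85
9 + 1/(107/85) = 9 + 85/107 = 1048/107
12 + 1/(1048/107) = 12 + 107/1048 = 12683/1048
7 + 1/(12683/1048) = 7 + 1048/12683 = 89829/12683

89829/12683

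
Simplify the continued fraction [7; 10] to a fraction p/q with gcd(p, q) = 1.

71/10

a_0 = 7: 7/1
a_1 = 10: 71/10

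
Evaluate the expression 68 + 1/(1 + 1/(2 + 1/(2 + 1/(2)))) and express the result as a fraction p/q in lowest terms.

Compute successive convergents:
a_0 = 68: 68/1
a_1 = 1: 69/1
a_2 = 2: 206/3
a_3 = 2: 481/7
a_4 = 2: 1168/17

1168/17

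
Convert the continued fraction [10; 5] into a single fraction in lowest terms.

Build up convergents one term at a time:
a_0 = 10: 10/1
a_1 = 5: 51/5

51/5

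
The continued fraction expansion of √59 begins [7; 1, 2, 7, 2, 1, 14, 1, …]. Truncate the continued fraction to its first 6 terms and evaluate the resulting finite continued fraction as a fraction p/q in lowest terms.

530/69

a_0 = 7: 7/1
a_1 = 1: 8/1
a_2 = 2: 23/3
a_3 = 7: 169/22
a_4 = 2: 361/47
a_5 = 1: 530/69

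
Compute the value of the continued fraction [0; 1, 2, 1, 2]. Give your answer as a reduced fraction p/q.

8/11

Build up convergents one term at a time:
a_0 = 0: 0/1
a_1 = 1: 1/1
a_2 = 2: 2/3
a_3 = 1: 3/4
a_4 = 2: 8/11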